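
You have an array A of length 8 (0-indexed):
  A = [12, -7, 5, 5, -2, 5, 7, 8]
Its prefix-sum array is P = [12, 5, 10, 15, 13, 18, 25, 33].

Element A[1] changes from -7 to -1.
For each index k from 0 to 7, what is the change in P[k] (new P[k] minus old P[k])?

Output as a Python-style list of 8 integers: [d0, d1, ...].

Answer: [0, 6, 6, 6, 6, 6, 6, 6]

Derivation:
Element change: A[1] -7 -> -1, delta = 6
For k < 1: P[k] unchanged, delta_P[k] = 0
For k >= 1: P[k] shifts by exactly 6
Delta array: [0, 6, 6, 6, 6, 6, 6, 6]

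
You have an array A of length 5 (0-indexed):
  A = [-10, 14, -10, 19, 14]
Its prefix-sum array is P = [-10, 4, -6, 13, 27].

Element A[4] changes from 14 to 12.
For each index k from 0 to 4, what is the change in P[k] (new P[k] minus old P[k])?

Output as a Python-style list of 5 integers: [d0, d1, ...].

Answer: [0, 0, 0, 0, -2]

Derivation:
Element change: A[4] 14 -> 12, delta = -2
For k < 4: P[k] unchanged, delta_P[k] = 0
For k >= 4: P[k] shifts by exactly -2
Delta array: [0, 0, 0, 0, -2]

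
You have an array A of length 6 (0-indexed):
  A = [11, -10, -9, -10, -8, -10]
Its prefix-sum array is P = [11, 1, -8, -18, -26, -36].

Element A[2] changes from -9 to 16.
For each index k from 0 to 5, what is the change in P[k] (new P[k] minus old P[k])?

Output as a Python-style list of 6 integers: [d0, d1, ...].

Answer: [0, 0, 25, 25, 25, 25]

Derivation:
Element change: A[2] -9 -> 16, delta = 25
For k < 2: P[k] unchanged, delta_P[k] = 0
For k >= 2: P[k] shifts by exactly 25
Delta array: [0, 0, 25, 25, 25, 25]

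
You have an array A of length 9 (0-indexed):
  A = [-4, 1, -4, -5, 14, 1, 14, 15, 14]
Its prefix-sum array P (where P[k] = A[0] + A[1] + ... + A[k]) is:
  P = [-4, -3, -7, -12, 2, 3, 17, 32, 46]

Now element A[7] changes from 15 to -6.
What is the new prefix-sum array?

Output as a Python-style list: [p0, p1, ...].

Change: A[7] 15 -> -6, delta = -21
P[k] for k < 7: unchanged (A[7] not included)
P[k] for k >= 7: shift by delta = -21
  P[0] = -4 + 0 = -4
  P[1] = -3 + 0 = -3
  P[2] = -7 + 0 = -7
  P[3] = -12 + 0 = -12
  P[4] = 2 + 0 = 2
  P[5] = 3 + 0 = 3
  P[6] = 17 + 0 = 17
  P[7] = 32 + -21 = 11
  P[8] = 46 + -21 = 25

Answer: [-4, -3, -7, -12, 2, 3, 17, 11, 25]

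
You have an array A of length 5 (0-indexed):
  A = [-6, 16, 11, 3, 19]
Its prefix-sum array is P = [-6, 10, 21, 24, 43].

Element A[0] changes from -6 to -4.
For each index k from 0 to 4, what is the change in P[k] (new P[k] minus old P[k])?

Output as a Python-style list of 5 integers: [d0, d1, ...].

Element change: A[0] -6 -> -4, delta = 2
For k < 0: P[k] unchanged, delta_P[k] = 0
For k >= 0: P[k] shifts by exactly 2
Delta array: [2, 2, 2, 2, 2]

Answer: [2, 2, 2, 2, 2]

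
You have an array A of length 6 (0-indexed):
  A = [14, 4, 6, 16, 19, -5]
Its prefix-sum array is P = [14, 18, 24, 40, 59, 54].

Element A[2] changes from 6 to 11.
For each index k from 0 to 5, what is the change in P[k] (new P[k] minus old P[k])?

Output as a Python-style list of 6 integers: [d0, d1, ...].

Answer: [0, 0, 5, 5, 5, 5]

Derivation:
Element change: A[2] 6 -> 11, delta = 5
For k < 2: P[k] unchanged, delta_P[k] = 0
For k >= 2: P[k] shifts by exactly 5
Delta array: [0, 0, 5, 5, 5, 5]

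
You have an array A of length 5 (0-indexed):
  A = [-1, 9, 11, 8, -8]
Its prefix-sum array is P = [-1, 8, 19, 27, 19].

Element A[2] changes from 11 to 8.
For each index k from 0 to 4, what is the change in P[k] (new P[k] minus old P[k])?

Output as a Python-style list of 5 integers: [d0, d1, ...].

Element change: A[2] 11 -> 8, delta = -3
For k < 2: P[k] unchanged, delta_P[k] = 0
For k >= 2: P[k] shifts by exactly -3
Delta array: [0, 0, -3, -3, -3]

Answer: [0, 0, -3, -3, -3]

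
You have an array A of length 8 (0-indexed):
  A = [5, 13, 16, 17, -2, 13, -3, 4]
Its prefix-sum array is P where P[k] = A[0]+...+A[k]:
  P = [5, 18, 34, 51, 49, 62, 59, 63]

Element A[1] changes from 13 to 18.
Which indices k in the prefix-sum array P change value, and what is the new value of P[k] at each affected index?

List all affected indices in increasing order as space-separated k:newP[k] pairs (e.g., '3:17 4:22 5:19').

P[k] = A[0] + ... + A[k]
P[k] includes A[1] iff k >= 1
Affected indices: 1, 2, ..., 7; delta = 5
  P[1]: 18 + 5 = 23
  P[2]: 34 + 5 = 39
  P[3]: 51 + 5 = 56
  P[4]: 49 + 5 = 54
  P[5]: 62 + 5 = 67
  P[6]: 59 + 5 = 64
  P[7]: 63 + 5 = 68

Answer: 1:23 2:39 3:56 4:54 5:67 6:64 7:68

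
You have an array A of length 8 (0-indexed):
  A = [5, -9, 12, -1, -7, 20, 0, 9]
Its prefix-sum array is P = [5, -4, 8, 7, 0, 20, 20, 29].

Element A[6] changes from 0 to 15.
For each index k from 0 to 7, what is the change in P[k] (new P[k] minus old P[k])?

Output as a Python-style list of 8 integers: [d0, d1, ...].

Element change: A[6] 0 -> 15, delta = 15
For k < 6: P[k] unchanged, delta_P[k] = 0
For k >= 6: P[k] shifts by exactly 15
Delta array: [0, 0, 0, 0, 0, 0, 15, 15]

Answer: [0, 0, 0, 0, 0, 0, 15, 15]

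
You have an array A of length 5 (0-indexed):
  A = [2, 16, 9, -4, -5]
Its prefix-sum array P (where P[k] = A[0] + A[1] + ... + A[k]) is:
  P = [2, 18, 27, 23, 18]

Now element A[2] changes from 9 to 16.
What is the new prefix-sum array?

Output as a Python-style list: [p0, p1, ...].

Answer: [2, 18, 34, 30, 25]

Derivation:
Change: A[2] 9 -> 16, delta = 7
P[k] for k < 2: unchanged (A[2] not included)
P[k] for k >= 2: shift by delta = 7
  P[0] = 2 + 0 = 2
  P[1] = 18 + 0 = 18
  P[2] = 27 + 7 = 34
  P[3] = 23 + 7 = 30
  P[4] = 18 + 7 = 25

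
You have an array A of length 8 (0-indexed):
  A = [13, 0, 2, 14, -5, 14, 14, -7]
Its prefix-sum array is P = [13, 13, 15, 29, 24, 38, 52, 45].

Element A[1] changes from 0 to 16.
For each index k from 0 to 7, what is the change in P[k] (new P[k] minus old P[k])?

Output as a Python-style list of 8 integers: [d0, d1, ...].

Element change: A[1] 0 -> 16, delta = 16
For k < 1: P[k] unchanged, delta_P[k] = 0
For k >= 1: P[k] shifts by exactly 16
Delta array: [0, 16, 16, 16, 16, 16, 16, 16]

Answer: [0, 16, 16, 16, 16, 16, 16, 16]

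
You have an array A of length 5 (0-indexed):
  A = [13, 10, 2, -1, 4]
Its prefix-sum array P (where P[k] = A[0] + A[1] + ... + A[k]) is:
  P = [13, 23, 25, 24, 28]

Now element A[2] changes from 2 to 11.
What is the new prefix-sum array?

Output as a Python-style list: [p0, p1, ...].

Answer: [13, 23, 34, 33, 37]

Derivation:
Change: A[2] 2 -> 11, delta = 9
P[k] for k < 2: unchanged (A[2] not included)
P[k] for k >= 2: shift by delta = 9
  P[0] = 13 + 0 = 13
  P[1] = 23 + 0 = 23
  P[2] = 25 + 9 = 34
  P[3] = 24 + 9 = 33
  P[4] = 28 + 9 = 37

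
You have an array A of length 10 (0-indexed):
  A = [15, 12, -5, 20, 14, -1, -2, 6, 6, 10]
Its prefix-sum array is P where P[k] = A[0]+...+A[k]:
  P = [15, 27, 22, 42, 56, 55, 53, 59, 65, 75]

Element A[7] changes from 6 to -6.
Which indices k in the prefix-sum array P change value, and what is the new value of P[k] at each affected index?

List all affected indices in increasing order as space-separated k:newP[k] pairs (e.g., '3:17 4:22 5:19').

Answer: 7:47 8:53 9:63

Derivation:
P[k] = A[0] + ... + A[k]
P[k] includes A[7] iff k >= 7
Affected indices: 7, 8, ..., 9; delta = -12
  P[7]: 59 + -12 = 47
  P[8]: 65 + -12 = 53
  P[9]: 75 + -12 = 63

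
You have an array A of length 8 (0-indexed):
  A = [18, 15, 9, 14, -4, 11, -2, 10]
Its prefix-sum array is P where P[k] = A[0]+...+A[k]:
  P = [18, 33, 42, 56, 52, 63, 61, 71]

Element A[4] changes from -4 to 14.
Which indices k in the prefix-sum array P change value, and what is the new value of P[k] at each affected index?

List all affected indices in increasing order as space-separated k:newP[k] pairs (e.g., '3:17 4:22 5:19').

P[k] = A[0] + ... + A[k]
P[k] includes A[4] iff k >= 4
Affected indices: 4, 5, ..., 7; delta = 18
  P[4]: 52 + 18 = 70
  P[5]: 63 + 18 = 81
  P[6]: 61 + 18 = 79
  P[7]: 71 + 18 = 89

Answer: 4:70 5:81 6:79 7:89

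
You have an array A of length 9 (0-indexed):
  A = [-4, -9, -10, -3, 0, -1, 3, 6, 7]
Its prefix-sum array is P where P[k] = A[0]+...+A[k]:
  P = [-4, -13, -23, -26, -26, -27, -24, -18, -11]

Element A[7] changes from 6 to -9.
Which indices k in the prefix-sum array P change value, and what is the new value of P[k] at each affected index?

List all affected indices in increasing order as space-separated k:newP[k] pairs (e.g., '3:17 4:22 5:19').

Answer: 7:-33 8:-26

Derivation:
P[k] = A[0] + ... + A[k]
P[k] includes A[7] iff k >= 7
Affected indices: 7, 8, ..., 8; delta = -15
  P[7]: -18 + -15 = -33
  P[8]: -11 + -15 = -26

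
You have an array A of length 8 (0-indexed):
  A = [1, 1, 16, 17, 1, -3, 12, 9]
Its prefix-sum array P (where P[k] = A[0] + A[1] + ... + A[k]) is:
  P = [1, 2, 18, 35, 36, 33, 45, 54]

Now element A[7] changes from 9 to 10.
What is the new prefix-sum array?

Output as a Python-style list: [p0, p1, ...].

Change: A[7] 9 -> 10, delta = 1
P[k] for k < 7: unchanged (A[7] not included)
P[k] for k >= 7: shift by delta = 1
  P[0] = 1 + 0 = 1
  P[1] = 2 + 0 = 2
  P[2] = 18 + 0 = 18
  P[3] = 35 + 0 = 35
  P[4] = 36 + 0 = 36
  P[5] = 33 + 0 = 33
  P[6] = 45 + 0 = 45
  P[7] = 54 + 1 = 55

Answer: [1, 2, 18, 35, 36, 33, 45, 55]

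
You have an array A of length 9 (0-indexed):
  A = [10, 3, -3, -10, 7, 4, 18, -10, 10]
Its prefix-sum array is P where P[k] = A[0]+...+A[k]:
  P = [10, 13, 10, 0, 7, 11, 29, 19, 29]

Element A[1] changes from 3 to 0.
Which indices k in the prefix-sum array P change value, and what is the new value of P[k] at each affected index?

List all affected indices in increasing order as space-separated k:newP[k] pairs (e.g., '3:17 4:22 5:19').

Answer: 1:10 2:7 3:-3 4:4 5:8 6:26 7:16 8:26

Derivation:
P[k] = A[0] + ... + A[k]
P[k] includes A[1] iff k >= 1
Affected indices: 1, 2, ..., 8; delta = -3
  P[1]: 13 + -3 = 10
  P[2]: 10 + -3 = 7
  P[3]: 0 + -3 = -3
  P[4]: 7 + -3 = 4
  P[5]: 11 + -3 = 8
  P[6]: 29 + -3 = 26
  P[7]: 19 + -3 = 16
  P[8]: 29 + -3 = 26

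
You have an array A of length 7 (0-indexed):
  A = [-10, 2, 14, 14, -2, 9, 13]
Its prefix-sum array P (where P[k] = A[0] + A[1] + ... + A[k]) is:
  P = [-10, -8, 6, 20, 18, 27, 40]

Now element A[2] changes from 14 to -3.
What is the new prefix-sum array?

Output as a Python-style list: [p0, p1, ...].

Answer: [-10, -8, -11, 3, 1, 10, 23]

Derivation:
Change: A[2] 14 -> -3, delta = -17
P[k] for k < 2: unchanged (A[2] not included)
P[k] for k >= 2: shift by delta = -17
  P[0] = -10 + 0 = -10
  P[1] = -8 + 0 = -8
  P[2] = 6 + -17 = -11
  P[3] = 20 + -17 = 3
  P[4] = 18 + -17 = 1
  P[5] = 27 + -17 = 10
  P[6] = 40 + -17 = 23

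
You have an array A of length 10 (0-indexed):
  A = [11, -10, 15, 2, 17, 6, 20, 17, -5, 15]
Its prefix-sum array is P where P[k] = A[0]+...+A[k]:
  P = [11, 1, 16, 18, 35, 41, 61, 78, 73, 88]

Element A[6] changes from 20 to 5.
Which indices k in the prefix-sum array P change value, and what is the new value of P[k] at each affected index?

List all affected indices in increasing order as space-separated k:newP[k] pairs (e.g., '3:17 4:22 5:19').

Answer: 6:46 7:63 8:58 9:73

Derivation:
P[k] = A[0] + ... + A[k]
P[k] includes A[6] iff k >= 6
Affected indices: 6, 7, ..., 9; delta = -15
  P[6]: 61 + -15 = 46
  P[7]: 78 + -15 = 63
  P[8]: 73 + -15 = 58
  P[9]: 88 + -15 = 73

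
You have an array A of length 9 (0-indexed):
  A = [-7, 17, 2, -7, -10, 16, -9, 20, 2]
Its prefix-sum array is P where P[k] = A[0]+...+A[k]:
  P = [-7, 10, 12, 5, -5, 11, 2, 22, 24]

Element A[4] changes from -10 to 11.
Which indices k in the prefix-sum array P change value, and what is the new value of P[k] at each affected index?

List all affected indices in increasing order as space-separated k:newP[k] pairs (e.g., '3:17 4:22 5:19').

P[k] = A[0] + ... + A[k]
P[k] includes A[4] iff k >= 4
Affected indices: 4, 5, ..., 8; delta = 21
  P[4]: -5 + 21 = 16
  P[5]: 11 + 21 = 32
  P[6]: 2 + 21 = 23
  P[7]: 22 + 21 = 43
  P[8]: 24 + 21 = 45

Answer: 4:16 5:32 6:23 7:43 8:45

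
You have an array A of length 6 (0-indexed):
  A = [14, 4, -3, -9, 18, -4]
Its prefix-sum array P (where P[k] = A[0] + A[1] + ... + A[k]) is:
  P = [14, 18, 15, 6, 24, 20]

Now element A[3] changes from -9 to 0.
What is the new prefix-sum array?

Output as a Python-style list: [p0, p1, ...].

Change: A[3] -9 -> 0, delta = 9
P[k] for k < 3: unchanged (A[3] not included)
P[k] for k >= 3: shift by delta = 9
  P[0] = 14 + 0 = 14
  P[1] = 18 + 0 = 18
  P[2] = 15 + 0 = 15
  P[3] = 6 + 9 = 15
  P[4] = 24 + 9 = 33
  P[5] = 20 + 9 = 29

Answer: [14, 18, 15, 15, 33, 29]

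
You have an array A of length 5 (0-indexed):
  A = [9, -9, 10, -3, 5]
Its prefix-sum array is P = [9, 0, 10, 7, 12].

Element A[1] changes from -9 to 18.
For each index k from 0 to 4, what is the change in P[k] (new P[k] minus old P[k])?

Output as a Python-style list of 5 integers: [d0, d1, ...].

Answer: [0, 27, 27, 27, 27]

Derivation:
Element change: A[1] -9 -> 18, delta = 27
For k < 1: P[k] unchanged, delta_P[k] = 0
For k >= 1: P[k] shifts by exactly 27
Delta array: [0, 27, 27, 27, 27]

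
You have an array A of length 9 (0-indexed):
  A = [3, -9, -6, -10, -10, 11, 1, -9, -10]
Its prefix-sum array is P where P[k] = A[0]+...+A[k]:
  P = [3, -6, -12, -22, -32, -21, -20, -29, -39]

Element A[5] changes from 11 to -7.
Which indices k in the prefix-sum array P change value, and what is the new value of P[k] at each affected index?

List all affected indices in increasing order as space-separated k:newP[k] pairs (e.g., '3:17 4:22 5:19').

Answer: 5:-39 6:-38 7:-47 8:-57

Derivation:
P[k] = A[0] + ... + A[k]
P[k] includes A[5] iff k >= 5
Affected indices: 5, 6, ..., 8; delta = -18
  P[5]: -21 + -18 = -39
  P[6]: -20 + -18 = -38
  P[7]: -29 + -18 = -47
  P[8]: -39 + -18 = -57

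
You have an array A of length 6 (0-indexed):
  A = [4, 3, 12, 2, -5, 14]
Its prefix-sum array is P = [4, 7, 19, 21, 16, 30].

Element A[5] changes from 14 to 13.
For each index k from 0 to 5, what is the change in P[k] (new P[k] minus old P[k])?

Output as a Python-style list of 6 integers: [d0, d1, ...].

Answer: [0, 0, 0, 0, 0, -1]

Derivation:
Element change: A[5] 14 -> 13, delta = -1
For k < 5: P[k] unchanged, delta_P[k] = 0
For k >= 5: P[k] shifts by exactly -1
Delta array: [0, 0, 0, 0, 0, -1]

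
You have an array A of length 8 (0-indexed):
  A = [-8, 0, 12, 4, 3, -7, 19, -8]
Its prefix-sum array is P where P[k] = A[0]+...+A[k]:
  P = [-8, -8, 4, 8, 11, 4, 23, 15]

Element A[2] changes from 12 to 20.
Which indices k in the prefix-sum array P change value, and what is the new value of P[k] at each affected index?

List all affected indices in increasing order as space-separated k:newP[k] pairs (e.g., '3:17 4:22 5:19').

P[k] = A[0] + ... + A[k]
P[k] includes A[2] iff k >= 2
Affected indices: 2, 3, ..., 7; delta = 8
  P[2]: 4 + 8 = 12
  P[3]: 8 + 8 = 16
  P[4]: 11 + 8 = 19
  P[5]: 4 + 8 = 12
  P[6]: 23 + 8 = 31
  P[7]: 15 + 8 = 23

Answer: 2:12 3:16 4:19 5:12 6:31 7:23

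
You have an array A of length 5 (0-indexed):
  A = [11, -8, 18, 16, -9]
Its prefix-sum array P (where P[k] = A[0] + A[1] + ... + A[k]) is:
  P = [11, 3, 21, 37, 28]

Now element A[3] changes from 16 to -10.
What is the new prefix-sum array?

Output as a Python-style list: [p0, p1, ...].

Change: A[3] 16 -> -10, delta = -26
P[k] for k < 3: unchanged (A[3] not included)
P[k] for k >= 3: shift by delta = -26
  P[0] = 11 + 0 = 11
  P[1] = 3 + 0 = 3
  P[2] = 21 + 0 = 21
  P[3] = 37 + -26 = 11
  P[4] = 28 + -26 = 2

Answer: [11, 3, 21, 11, 2]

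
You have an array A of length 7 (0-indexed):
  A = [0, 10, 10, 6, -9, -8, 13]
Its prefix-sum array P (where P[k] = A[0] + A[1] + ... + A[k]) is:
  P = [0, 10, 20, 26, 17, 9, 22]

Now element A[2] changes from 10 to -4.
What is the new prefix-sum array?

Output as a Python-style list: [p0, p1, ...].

Answer: [0, 10, 6, 12, 3, -5, 8]

Derivation:
Change: A[2] 10 -> -4, delta = -14
P[k] for k < 2: unchanged (A[2] not included)
P[k] for k >= 2: shift by delta = -14
  P[0] = 0 + 0 = 0
  P[1] = 10 + 0 = 10
  P[2] = 20 + -14 = 6
  P[3] = 26 + -14 = 12
  P[4] = 17 + -14 = 3
  P[5] = 9 + -14 = -5
  P[6] = 22 + -14 = 8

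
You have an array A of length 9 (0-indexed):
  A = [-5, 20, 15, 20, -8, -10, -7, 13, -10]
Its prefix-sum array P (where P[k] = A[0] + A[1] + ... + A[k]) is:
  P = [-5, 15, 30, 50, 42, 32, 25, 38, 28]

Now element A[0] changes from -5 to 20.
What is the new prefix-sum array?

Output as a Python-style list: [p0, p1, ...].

Answer: [20, 40, 55, 75, 67, 57, 50, 63, 53]

Derivation:
Change: A[0] -5 -> 20, delta = 25
P[k] for k < 0: unchanged (A[0] not included)
P[k] for k >= 0: shift by delta = 25
  P[0] = -5 + 25 = 20
  P[1] = 15 + 25 = 40
  P[2] = 30 + 25 = 55
  P[3] = 50 + 25 = 75
  P[4] = 42 + 25 = 67
  P[5] = 32 + 25 = 57
  P[6] = 25 + 25 = 50
  P[7] = 38 + 25 = 63
  P[8] = 28 + 25 = 53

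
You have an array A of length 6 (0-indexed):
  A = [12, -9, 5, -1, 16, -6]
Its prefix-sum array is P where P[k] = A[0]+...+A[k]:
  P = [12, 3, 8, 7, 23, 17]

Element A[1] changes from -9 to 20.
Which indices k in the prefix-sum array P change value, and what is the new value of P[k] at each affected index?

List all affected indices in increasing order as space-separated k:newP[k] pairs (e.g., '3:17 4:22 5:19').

Answer: 1:32 2:37 3:36 4:52 5:46

Derivation:
P[k] = A[0] + ... + A[k]
P[k] includes A[1] iff k >= 1
Affected indices: 1, 2, ..., 5; delta = 29
  P[1]: 3 + 29 = 32
  P[2]: 8 + 29 = 37
  P[3]: 7 + 29 = 36
  P[4]: 23 + 29 = 52
  P[5]: 17 + 29 = 46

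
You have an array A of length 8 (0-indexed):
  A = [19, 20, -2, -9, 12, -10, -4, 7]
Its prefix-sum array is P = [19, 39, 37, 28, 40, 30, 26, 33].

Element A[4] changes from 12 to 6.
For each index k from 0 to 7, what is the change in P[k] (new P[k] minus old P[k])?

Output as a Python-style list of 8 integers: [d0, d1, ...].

Answer: [0, 0, 0, 0, -6, -6, -6, -6]

Derivation:
Element change: A[4] 12 -> 6, delta = -6
For k < 4: P[k] unchanged, delta_P[k] = 0
For k >= 4: P[k] shifts by exactly -6
Delta array: [0, 0, 0, 0, -6, -6, -6, -6]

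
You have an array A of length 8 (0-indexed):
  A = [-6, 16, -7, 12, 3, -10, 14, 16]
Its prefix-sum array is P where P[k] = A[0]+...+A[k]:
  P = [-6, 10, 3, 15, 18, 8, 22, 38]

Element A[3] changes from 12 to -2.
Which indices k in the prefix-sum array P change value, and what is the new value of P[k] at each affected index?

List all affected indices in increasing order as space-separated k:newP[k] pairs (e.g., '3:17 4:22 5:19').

P[k] = A[0] + ... + A[k]
P[k] includes A[3] iff k >= 3
Affected indices: 3, 4, ..., 7; delta = -14
  P[3]: 15 + -14 = 1
  P[4]: 18 + -14 = 4
  P[5]: 8 + -14 = -6
  P[6]: 22 + -14 = 8
  P[7]: 38 + -14 = 24

Answer: 3:1 4:4 5:-6 6:8 7:24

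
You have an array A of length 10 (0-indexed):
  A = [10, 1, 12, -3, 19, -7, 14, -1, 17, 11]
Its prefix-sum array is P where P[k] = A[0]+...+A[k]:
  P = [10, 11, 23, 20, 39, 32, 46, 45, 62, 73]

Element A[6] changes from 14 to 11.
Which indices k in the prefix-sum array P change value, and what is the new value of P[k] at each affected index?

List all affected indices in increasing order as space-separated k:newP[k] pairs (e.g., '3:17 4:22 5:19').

P[k] = A[0] + ... + A[k]
P[k] includes A[6] iff k >= 6
Affected indices: 6, 7, ..., 9; delta = -3
  P[6]: 46 + -3 = 43
  P[7]: 45 + -3 = 42
  P[8]: 62 + -3 = 59
  P[9]: 73 + -3 = 70

Answer: 6:43 7:42 8:59 9:70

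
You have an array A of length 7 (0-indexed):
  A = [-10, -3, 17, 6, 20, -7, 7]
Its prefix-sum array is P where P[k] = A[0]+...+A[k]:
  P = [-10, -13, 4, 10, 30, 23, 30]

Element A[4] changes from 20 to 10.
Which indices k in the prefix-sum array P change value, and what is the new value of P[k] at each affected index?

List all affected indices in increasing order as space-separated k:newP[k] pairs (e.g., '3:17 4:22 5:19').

Answer: 4:20 5:13 6:20

Derivation:
P[k] = A[0] + ... + A[k]
P[k] includes A[4] iff k >= 4
Affected indices: 4, 5, ..., 6; delta = -10
  P[4]: 30 + -10 = 20
  P[5]: 23 + -10 = 13
  P[6]: 30 + -10 = 20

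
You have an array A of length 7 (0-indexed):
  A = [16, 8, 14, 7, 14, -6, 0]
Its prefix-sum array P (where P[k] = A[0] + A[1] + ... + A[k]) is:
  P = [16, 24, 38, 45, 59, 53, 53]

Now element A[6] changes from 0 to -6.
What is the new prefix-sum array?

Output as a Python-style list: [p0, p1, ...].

Answer: [16, 24, 38, 45, 59, 53, 47]

Derivation:
Change: A[6] 0 -> -6, delta = -6
P[k] for k < 6: unchanged (A[6] not included)
P[k] for k >= 6: shift by delta = -6
  P[0] = 16 + 0 = 16
  P[1] = 24 + 0 = 24
  P[2] = 38 + 0 = 38
  P[3] = 45 + 0 = 45
  P[4] = 59 + 0 = 59
  P[5] = 53 + 0 = 53
  P[6] = 53 + -6 = 47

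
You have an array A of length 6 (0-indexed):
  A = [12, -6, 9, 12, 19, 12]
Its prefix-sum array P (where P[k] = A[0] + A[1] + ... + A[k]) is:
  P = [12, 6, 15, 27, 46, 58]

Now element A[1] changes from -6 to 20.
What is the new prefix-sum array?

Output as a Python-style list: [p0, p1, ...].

Change: A[1] -6 -> 20, delta = 26
P[k] for k < 1: unchanged (A[1] not included)
P[k] for k >= 1: shift by delta = 26
  P[0] = 12 + 0 = 12
  P[1] = 6 + 26 = 32
  P[2] = 15 + 26 = 41
  P[3] = 27 + 26 = 53
  P[4] = 46 + 26 = 72
  P[5] = 58 + 26 = 84

Answer: [12, 32, 41, 53, 72, 84]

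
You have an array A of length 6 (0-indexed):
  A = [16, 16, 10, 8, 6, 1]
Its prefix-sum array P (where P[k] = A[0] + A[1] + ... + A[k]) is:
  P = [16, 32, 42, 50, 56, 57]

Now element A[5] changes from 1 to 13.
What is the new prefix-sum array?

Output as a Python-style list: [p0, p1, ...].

Change: A[5] 1 -> 13, delta = 12
P[k] for k < 5: unchanged (A[5] not included)
P[k] for k >= 5: shift by delta = 12
  P[0] = 16 + 0 = 16
  P[1] = 32 + 0 = 32
  P[2] = 42 + 0 = 42
  P[3] = 50 + 0 = 50
  P[4] = 56 + 0 = 56
  P[5] = 57 + 12 = 69

Answer: [16, 32, 42, 50, 56, 69]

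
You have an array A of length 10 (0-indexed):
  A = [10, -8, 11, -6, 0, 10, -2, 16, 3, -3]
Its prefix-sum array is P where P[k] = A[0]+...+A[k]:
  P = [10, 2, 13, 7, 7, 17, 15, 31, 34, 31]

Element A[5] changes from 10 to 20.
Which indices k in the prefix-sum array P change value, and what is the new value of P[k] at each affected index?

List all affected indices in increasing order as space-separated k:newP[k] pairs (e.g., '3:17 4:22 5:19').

P[k] = A[0] + ... + A[k]
P[k] includes A[5] iff k >= 5
Affected indices: 5, 6, ..., 9; delta = 10
  P[5]: 17 + 10 = 27
  P[6]: 15 + 10 = 25
  P[7]: 31 + 10 = 41
  P[8]: 34 + 10 = 44
  P[9]: 31 + 10 = 41

Answer: 5:27 6:25 7:41 8:44 9:41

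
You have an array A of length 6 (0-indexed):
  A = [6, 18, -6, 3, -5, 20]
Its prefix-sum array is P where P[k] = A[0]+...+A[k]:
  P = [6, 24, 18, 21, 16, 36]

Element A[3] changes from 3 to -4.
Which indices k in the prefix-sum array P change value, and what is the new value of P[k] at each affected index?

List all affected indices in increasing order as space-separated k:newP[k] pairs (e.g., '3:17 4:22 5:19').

P[k] = A[0] + ... + A[k]
P[k] includes A[3] iff k >= 3
Affected indices: 3, 4, ..., 5; delta = -7
  P[3]: 21 + -7 = 14
  P[4]: 16 + -7 = 9
  P[5]: 36 + -7 = 29

Answer: 3:14 4:9 5:29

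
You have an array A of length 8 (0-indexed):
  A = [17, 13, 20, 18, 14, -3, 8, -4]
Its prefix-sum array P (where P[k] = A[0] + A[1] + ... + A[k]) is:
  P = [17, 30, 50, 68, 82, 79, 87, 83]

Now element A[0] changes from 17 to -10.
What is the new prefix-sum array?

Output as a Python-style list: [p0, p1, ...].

Answer: [-10, 3, 23, 41, 55, 52, 60, 56]

Derivation:
Change: A[0] 17 -> -10, delta = -27
P[k] for k < 0: unchanged (A[0] not included)
P[k] for k >= 0: shift by delta = -27
  P[0] = 17 + -27 = -10
  P[1] = 30 + -27 = 3
  P[2] = 50 + -27 = 23
  P[3] = 68 + -27 = 41
  P[4] = 82 + -27 = 55
  P[5] = 79 + -27 = 52
  P[6] = 87 + -27 = 60
  P[7] = 83 + -27 = 56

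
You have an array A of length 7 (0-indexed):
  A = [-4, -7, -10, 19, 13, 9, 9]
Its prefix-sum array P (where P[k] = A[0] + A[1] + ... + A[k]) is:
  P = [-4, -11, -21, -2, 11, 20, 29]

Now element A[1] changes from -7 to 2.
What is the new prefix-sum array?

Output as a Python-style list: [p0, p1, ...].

Answer: [-4, -2, -12, 7, 20, 29, 38]

Derivation:
Change: A[1] -7 -> 2, delta = 9
P[k] for k < 1: unchanged (A[1] not included)
P[k] for k >= 1: shift by delta = 9
  P[0] = -4 + 0 = -4
  P[1] = -11 + 9 = -2
  P[2] = -21 + 9 = -12
  P[3] = -2 + 9 = 7
  P[4] = 11 + 9 = 20
  P[5] = 20 + 9 = 29
  P[6] = 29 + 9 = 38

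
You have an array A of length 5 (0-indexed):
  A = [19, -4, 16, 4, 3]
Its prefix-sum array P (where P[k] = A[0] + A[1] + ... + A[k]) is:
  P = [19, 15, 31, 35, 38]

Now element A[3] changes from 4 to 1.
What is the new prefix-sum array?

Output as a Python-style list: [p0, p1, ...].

Answer: [19, 15, 31, 32, 35]

Derivation:
Change: A[3] 4 -> 1, delta = -3
P[k] for k < 3: unchanged (A[3] not included)
P[k] for k >= 3: shift by delta = -3
  P[0] = 19 + 0 = 19
  P[1] = 15 + 0 = 15
  P[2] = 31 + 0 = 31
  P[3] = 35 + -3 = 32
  P[4] = 38 + -3 = 35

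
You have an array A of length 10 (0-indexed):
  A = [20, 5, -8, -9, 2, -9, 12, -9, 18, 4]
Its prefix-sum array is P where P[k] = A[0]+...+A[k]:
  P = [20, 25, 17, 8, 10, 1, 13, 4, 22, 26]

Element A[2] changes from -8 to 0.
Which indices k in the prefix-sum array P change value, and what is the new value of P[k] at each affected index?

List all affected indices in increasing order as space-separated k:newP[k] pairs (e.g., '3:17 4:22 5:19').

Answer: 2:25 3:16 4:18 5:9 6:21 7:12 8:30 9:34

Derivation:
P[k] = A[0] + ... + A[k]
P[k] includes A[2] iff k >= 2
Affected indices: 2, 3, ..., 9; delta = 8
  P[2]: 17 + 8 = 25
  P[3]: 8 + 8 = 16
  P[4]: 10 + 8 = 18
  P[5]: 1 + 8 = 9
  P[6]: 13 + 8 = 21
  P[7]: 4 + 8 = 12
  P[8]: 22 + 8 = 30
  P[9]: 26 + 8 = 34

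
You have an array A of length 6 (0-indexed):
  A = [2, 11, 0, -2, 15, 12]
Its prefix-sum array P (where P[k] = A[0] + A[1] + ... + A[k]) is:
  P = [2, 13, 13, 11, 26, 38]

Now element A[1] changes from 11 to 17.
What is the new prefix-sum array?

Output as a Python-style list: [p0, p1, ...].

Answer: [2, 19, 19, 17, 32, 44]

Derivation:
Change: A[1] 11 -> 17, delta = 6
P[k] for k < 1: unchanged (A[1] not included)
P[k] for k >= 1: shift by delta = 6
  P[0] = 2 + 0 = 2
  P[1] = 13 + 6 = 19
  P[2] = 13 + 6 = 19
  P[3] = 11 + 6 = 17
  P[4] = 26 + 6 = 32
  P[5] = 38 + 6 = 44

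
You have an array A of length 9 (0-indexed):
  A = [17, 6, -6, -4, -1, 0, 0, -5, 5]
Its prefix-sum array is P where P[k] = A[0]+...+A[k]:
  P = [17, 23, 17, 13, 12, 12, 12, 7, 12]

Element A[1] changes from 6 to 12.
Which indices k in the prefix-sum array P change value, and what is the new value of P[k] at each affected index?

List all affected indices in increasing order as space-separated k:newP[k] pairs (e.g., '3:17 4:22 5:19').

Answer: 1:29 2:23 3:19 4:18 5:18 6:18 7:13 8:18

Derivation:
P[k] = A[0] + ... + A[k]
P[k] includes A[1] iff k >= 1
Affected indices: 1, 2, ..., 8; delta = 6
  P[1]: 23 + 6 = 29
  P[2]: 17 + 6 = 23
  P[3]: 13 + 6 = 19
  P[4]: 12 + 6 = 18
  P[5]: 12 + 6 = 18
  P[6]: 12 + 6 = 18
  P[7]: 7 + 6 = 13
  P[8]: 12 + 6 = 18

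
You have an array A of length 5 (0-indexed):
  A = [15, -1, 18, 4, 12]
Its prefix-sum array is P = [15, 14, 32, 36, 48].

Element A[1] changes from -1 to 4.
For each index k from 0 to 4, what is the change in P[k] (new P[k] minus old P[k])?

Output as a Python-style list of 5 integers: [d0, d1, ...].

Answer: [0, 5, 5, 5, 5]

Derivation:
Element change: A[1] -1 -> 4, delta = 5
For k < 1: P[k] unchanged, delta_P[k] = 0
For k >= 1: P[k] shifts by exactly 5
Delta array: [0, 5, 5, 5, 5]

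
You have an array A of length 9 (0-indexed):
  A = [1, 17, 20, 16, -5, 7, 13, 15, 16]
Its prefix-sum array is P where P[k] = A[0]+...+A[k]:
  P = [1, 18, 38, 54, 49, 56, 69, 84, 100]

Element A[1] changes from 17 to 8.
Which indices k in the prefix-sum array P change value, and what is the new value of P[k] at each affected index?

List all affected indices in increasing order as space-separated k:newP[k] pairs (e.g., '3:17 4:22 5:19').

Answer: 1:9 2:29 3:45 4:40 5:47 6:60 7:75 8:91

Derivation:
P[k] = A[0] + ... + A[k]
P[k] includes A[1] iff k >= 1
Affected indices: 1, 2, ..., 8; delta = -9
  P[1]: 18 + -9 = 9
  P[2]: 38 + -9 = 29
  P[3]: 54 + -9 = 45
  P[4]: 49 + -9 = 40
  P[5]: 56 + -9 = 47
  P[6]: 69 + -9 = 60
  P[7]: 84 + -9 = 75
  P[8]: 100 + -9 = 91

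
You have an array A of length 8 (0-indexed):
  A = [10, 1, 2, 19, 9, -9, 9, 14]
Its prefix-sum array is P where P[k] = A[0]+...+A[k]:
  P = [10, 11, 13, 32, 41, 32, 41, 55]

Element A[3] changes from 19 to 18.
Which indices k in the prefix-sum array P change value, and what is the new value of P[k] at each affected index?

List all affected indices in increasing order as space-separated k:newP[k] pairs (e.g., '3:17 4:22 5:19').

P[k] = A[0] + ... + A[k]
P[k] includes A[3] iff k >= 3
Affected indices: 3, 4, ..., 7; delta = -1
  P[3]: 32 + -1 = 31
  P[4]: 41 + -1 = 40
  P[5]: 32 + -1 = 31
  P[6]: 41 + -1 = 40
  P[7]: 55 + -1 = 54

Answer: 3:31 4:40 5:31 6:40 7:54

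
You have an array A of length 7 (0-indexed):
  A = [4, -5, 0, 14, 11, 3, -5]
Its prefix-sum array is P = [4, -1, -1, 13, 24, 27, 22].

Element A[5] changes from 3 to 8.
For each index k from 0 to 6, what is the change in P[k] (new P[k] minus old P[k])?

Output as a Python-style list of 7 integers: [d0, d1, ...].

Element change: A[5] 3 -> 8, delta = 5
For k < 5: P[k] unchanged, delta_P[k] = 0
For k >= 5: P[k] shifts by exactly 5
Delta array: [0, 0, 0, 0, 0, 5, 5]

Answer: [0, 0, 0, 0, 0, 5, 5]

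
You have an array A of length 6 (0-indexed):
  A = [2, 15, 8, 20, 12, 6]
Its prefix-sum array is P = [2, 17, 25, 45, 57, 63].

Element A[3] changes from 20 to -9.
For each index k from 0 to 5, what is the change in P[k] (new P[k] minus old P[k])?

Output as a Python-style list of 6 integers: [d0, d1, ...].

Answer: [0, 0, 0, -29, -29, -29]

Derivation:
Element change: A[3] 20 -> -9, delta = -29
For k < 3: P[k] unchanged, delta_P[k] = 0
For k >= 3: P[k] shifts by exactly -29
Delta array: [0, 0, 0, -29, -29, -29]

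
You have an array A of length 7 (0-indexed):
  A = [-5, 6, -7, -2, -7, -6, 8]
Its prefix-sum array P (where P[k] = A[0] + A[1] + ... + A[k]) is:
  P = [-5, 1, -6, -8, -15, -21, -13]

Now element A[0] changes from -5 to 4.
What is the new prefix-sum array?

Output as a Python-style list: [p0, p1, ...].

Answer: [4, 10, 3, 1, -6, -12, -4]

Derivation:
Change: A[0] -5 -> 4, delta = 9
P[k] for k < 0: unchanged (A[0] not included)
P[k] for k >= 0: shift by delta = 9
  P[0] = -5 + 9 = 4
  P[1] = 1 + 9 = 10
  P[2] = -6 + 9 = 3
  P[3] = -8 + 9 = 1
  P[4] = -15 + 9 = -6
  P[5] = -21 + 9 = -12
  P[6] = -13 + 9 = -4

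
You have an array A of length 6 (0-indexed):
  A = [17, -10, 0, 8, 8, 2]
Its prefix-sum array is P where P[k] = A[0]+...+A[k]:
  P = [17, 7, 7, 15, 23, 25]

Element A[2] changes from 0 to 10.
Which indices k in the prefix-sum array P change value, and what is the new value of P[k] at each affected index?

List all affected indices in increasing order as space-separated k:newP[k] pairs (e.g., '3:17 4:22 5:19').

Answer: 2:17 3:25 4:33 5:35

Derivation:
P[k] = A[0] + ... + A[k]
P[k] includes A[2] iff k >= 2
Affected indices: 2, 3, ..., 5; delta = 10
  P[2]: 7 + 10 = 17
  P[3]: 15 + 10 = 25
  P[4]: 23 + 10 = 33
  P[5]: 25 + 10 = 35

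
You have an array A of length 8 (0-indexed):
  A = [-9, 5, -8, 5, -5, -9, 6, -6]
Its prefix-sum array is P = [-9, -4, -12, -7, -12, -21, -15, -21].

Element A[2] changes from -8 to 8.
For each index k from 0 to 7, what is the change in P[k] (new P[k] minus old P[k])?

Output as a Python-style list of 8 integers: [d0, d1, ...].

Element change: A[2] -8 -> 8, delta = 16
For k < 2: P[k] unchanged, delta_P[k] = 0
For k >= 2: P[k] shifts by exactly 16
Delta array: [0, 0, 16, 16, 16, 16, 16, 16]

Answer: [0, 0, 16, 16, 16, 16, 16, 16]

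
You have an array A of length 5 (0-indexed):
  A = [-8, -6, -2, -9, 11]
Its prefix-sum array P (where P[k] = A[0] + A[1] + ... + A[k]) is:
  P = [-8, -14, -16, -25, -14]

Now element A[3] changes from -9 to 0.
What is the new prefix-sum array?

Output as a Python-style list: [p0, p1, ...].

Change: A[3] -9 -> 0, delta = 9
P[k] for k < 3: unchanged (A[3] not included)
P[k] for k >= 3: shift by delta = 9
  P[0] = -8 + 0 = -8
  P[1] = -14 + 0 = -14
  P[2] = -16 + 0 = -16
  P[3] = -25 + 9 = -16
  P[4] = -14 + 9 = -5

Answer: [-8, -14, -16, -16, -5]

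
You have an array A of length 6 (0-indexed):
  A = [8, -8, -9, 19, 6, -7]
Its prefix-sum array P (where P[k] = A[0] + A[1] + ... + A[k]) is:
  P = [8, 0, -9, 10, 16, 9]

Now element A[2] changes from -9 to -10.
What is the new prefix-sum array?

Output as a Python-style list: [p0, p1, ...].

Change: A[2] -9 -> -10, delta = -1
P[k] for k < 2: unchanged (A[2] not included)
P[k] for k >= 2: shift by delta = -1
  P[0] = 8 + 0 = 8
  P[1] = 0 + 0 = 0
  P[2] = -9 + -1 = -10
  P[3] = 10 + -1 = 9
  P[4] = 16 + -1 = 15
  P[5] = 9 + -1 = 8

Answer: [8, 0, -10, 9, 15, 8]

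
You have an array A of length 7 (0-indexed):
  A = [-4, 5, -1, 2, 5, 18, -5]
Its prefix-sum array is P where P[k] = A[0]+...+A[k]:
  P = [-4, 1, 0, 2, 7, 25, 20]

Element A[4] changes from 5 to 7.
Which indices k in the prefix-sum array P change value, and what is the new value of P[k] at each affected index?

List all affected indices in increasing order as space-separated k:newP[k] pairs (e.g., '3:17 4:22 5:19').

Answer: 4:9 5:27 6:22

Derivation:
P[k] = A[0] + ... + A[k]
P[k] includes A[4] iff k >= 4
Affected indices: 4, 5, ..., 6; delta = 2
  P[4]: 7 + 2 = 9
  P[5]: 25 + 2 = 27
  P[6]: 20 + 2 = 22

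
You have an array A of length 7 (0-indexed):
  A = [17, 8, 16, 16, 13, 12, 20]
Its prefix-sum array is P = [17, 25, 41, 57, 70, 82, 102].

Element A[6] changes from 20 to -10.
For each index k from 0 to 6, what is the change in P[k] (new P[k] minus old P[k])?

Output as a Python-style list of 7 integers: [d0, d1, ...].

Element change: A[6] 20 -> -10, delta = -30
For k < 6: P[k] unchanged, delta_P[k] = 0
For k >= 6: P[k] shifts by exactly -30
Delta array: [0, 0, 0, 0, 0, 0, -30]

Answer: [0, 0, 0, 0, 0, 0, -30]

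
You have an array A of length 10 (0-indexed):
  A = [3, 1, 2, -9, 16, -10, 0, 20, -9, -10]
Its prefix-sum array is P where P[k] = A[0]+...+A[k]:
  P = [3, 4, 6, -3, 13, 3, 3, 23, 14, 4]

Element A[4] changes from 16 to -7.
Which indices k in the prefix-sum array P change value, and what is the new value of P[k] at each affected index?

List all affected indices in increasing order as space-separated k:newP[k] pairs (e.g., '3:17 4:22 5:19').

Answer: 4:-10 5:-20 6:-20 7:0 8:-9 9:-19

Derivation:
P[k] = A[0] + ... + A[k]
P[k] includes A[4] iff k >= 4
Affected indices: 4, 5, ..., 9; delta = -23
  P[4]: 13 + -23 = -10
  P[5]: 3 + -23 = -20
  P[6]: 3 + -23 = -20
  P[7]: 23 + -23 = 0
  P[8]: 14 + -23 = -9
  P[9]: 4 + -23 = -19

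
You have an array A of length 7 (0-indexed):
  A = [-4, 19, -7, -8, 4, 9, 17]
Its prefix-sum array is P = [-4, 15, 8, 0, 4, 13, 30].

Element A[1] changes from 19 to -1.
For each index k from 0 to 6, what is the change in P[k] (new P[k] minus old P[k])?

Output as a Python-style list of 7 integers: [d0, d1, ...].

Element change: A[1] 19 -> -1, delta = -20
For k < 1: P[k] unchanged, delta_P[k] = 0
For k >= 1: P[k] shifts by exactly -20
Delta array: [0, -20, -20, -20, -20, -20, -20]

Answer: [0, -20, -20, -20, -20, -20, -20]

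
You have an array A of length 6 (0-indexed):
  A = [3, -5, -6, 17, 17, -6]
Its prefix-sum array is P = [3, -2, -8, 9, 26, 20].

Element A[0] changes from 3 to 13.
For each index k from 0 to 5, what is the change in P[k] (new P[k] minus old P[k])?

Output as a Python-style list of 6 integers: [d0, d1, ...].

Element change: A[0] 3 -> 13, delta = 10
For k < 0: P[k] unchanged, delta_P[k] = 0
For k >= 0: P[k] shifts by exactly 10
Delta array: [10, 10, 10, 10, 10, 10]

Answer: [10, 10, 10, 10, 10, 10]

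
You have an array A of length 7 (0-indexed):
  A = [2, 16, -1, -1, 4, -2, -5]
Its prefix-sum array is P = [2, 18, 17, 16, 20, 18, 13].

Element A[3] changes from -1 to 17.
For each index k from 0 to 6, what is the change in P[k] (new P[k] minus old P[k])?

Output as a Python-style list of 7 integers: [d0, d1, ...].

Answer: [0, 0, 0, 18, 18, 18, 18]

Derivation:
Element change: A[3] -1 -> 17, delta = 18
For k < 3: P[k] unchanged, delta_P[k] = 0
For k >= 3: P[k] shifts by exactly 18
Delta array: [0, 0, 0, 18, 18, 18, 18]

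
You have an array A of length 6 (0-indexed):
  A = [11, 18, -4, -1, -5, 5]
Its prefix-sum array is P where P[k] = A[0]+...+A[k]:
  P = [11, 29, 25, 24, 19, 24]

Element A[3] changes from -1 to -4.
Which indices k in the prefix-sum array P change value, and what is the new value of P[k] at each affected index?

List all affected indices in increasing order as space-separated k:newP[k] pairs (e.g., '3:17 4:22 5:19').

P[k] = A[0] + ... + A[k]
P[k] includes A[3] iff k >= 3
Affected indices: 3, 4, ..., 5; delta = -3
  P[3]: 24 + -3 = 21
  P[4]: 19 + -3 = 16
  P[5]: 24 + -3 = 21

Answer: 3:21 4:16 5:21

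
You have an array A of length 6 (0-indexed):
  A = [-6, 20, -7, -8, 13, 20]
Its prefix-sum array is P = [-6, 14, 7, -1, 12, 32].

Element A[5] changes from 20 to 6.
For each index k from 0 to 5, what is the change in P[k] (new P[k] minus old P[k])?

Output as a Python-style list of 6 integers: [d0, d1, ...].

Element change: A[5] 20 -> 6, delta = -14
For k < 5: P[k] unchanged, delta_P[k] = 0
For k >= 5: P[k] shifts by exactly -14
Delta array: [0, 0, 0, 0, 0, -14]

Answer: [0, 0, 0, 0, 0, -14]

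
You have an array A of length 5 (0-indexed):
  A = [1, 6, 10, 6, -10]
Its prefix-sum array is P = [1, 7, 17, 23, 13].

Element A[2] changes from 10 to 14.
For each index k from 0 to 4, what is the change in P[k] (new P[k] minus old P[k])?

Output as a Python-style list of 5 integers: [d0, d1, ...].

Element change: A[2] 10 -> 14, delta = 4
For k < 2: P[k] unchanged, delta_P[k] = 0
For k >= 2: P[k] shifts by exactly 4
Delta array: [0, 0, 4, 4, 4]

Answer: [0, 0, 4, 4, 4]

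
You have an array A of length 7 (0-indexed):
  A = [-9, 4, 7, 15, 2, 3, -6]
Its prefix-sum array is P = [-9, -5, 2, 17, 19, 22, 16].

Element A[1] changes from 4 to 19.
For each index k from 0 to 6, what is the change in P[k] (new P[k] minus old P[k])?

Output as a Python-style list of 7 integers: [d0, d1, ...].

Answer: [0, 15, 15, 15, 15, 15, 15]

Derivation:
Element change: A[1] 4 -> 19, delta = 15
For k < 1: P[k] unchanged, delta_P[k] = 0
For k >= 1: P[k] shifts by exactly 15
Delta array: [0, 15, 15, 15, 15, 15, 15]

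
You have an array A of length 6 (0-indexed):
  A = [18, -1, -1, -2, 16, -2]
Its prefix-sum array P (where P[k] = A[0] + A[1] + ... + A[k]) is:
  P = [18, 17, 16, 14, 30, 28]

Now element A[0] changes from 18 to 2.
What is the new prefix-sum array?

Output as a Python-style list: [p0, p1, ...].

Change: A[0] 18 -> 2, delta = -16
P[k] for k < 0: unchanged (A[0] not included)
P[k] for k >= 0: shift by delta = -16
  P[0] = 18 + -16 = 2
  P[1] = 17 + -16 = 1
  P[2] = 16 + -16 = 0
  P[3] = 14 + -16 = -2
  P[4] = 30 + -16 = 14
  P[5] = 28 + -16 = 12

Answer: [2, 1, 0, -2, 14, 12]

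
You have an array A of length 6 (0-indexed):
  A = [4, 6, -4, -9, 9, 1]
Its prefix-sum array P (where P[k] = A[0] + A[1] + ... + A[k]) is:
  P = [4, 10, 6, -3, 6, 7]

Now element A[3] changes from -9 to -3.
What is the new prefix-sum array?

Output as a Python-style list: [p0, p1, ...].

Answer: [4, 10, 6, 3, 12, 13]

Derivation:
Change: A[3] -9 -> -3, delta = 6
P[k] for k < 3: unchanged (A[3] not included)
P[k] for k >= 3: shift by delta = 6
  P[0] = 4 + 0 = 4
  P[1] = 10 + 0 = 10
  P[2] = 6 + 0 = 6
  P[3] = -3 + 6 = 3
  P[4] = 6 + 6 = 12
  P[5] = 7 + 6 = 13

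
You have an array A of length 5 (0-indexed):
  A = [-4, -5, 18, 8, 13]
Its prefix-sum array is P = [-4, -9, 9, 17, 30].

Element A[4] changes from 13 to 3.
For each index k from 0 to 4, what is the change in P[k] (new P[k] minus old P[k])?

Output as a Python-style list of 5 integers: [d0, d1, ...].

Element change: A[4] 13 -> 3, delta = -10
For k < 4: P[k] unchanged, delta_P[k] = 0
For k >= 4: P[k] shifts by exactly -10
Delta array: [0, 0, 0, 0, -10]

Answer: [0, 0, 0, 0, -10]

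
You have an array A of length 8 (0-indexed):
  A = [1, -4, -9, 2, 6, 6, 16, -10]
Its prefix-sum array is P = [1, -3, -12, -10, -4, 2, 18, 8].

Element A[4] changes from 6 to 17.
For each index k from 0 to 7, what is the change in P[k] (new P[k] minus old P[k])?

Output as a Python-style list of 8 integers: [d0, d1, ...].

Answer: [0, 0, 0, 0, 11, 11, 11, 11]

Derivation:
Element change: A[4] 6 -> 17, delta = 11
For k < 4: P[k] unchanged, delta_P[k] = 0
For k >= 4: P[k] shifts by exactly 11
Delta array: [0, 0, 0, 0, 11, 11, 11, 11]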